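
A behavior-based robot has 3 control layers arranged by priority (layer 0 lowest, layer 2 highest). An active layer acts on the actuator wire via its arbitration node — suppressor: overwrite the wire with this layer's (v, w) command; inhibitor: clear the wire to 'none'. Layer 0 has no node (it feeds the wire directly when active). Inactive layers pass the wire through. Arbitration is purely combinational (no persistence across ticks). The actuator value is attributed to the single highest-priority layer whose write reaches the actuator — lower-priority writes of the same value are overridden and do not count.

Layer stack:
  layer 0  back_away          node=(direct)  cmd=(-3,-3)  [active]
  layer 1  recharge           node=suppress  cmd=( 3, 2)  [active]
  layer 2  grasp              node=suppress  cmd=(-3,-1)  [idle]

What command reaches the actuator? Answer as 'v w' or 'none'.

3 2

L0 back_away: active, feeds wire = (-3, -3)
L1 recharge: active, suppressor → wire = (3, 2)
L2 grasp: idle → wire stays (3, 2)
actuator = (3, 2)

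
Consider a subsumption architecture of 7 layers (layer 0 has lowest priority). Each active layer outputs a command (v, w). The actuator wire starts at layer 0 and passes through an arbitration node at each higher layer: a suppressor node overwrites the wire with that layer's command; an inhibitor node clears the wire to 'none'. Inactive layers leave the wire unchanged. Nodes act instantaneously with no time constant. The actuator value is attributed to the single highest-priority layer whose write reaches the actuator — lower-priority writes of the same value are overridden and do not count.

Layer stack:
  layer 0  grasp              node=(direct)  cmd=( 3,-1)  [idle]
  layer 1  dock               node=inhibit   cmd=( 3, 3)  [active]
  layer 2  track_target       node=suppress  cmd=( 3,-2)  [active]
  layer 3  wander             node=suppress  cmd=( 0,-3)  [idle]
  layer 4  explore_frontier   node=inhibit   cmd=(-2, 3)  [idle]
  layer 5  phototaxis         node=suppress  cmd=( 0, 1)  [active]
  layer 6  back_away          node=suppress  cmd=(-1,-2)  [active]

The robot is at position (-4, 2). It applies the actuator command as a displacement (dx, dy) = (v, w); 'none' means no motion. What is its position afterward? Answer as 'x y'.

layer 0 (grasp) idle — none
layer 1 (dock) active — inhibits: none
layer 2 (track_target) active — suppresses: (3, -2)
layer 3 (wander) idle — unchanged: (3, -2)
layer 4 (explore_frontier) idle — unchanged: (3, -2)
layer 5 (phototaxis) active — suppresses: (0, 1)
layer 6 (back_away) active — suppresses: (-1, -2)
→ actuator (-1, -2)
position: (-4, 2) + (-1, -2) = (-5, 0)

-5 0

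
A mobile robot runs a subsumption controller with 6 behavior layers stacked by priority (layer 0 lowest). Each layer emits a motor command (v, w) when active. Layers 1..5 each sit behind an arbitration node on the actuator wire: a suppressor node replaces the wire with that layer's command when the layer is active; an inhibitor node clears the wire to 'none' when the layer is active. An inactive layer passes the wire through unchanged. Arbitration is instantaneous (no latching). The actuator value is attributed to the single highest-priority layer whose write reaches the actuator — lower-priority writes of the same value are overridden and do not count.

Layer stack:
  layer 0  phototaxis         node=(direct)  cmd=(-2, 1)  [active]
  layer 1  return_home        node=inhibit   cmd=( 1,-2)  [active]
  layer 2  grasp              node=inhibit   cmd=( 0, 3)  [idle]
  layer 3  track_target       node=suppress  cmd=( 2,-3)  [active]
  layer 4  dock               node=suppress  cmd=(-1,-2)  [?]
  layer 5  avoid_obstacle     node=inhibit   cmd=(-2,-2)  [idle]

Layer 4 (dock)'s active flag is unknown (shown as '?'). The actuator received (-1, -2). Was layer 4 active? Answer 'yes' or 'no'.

If layer 4 is active=yes:
  actuator would be (-1, -2)
If layer 4 is active=no:
  actuator would be (2, -3)
Observed (-1, -2), so layer 4 was active.

yes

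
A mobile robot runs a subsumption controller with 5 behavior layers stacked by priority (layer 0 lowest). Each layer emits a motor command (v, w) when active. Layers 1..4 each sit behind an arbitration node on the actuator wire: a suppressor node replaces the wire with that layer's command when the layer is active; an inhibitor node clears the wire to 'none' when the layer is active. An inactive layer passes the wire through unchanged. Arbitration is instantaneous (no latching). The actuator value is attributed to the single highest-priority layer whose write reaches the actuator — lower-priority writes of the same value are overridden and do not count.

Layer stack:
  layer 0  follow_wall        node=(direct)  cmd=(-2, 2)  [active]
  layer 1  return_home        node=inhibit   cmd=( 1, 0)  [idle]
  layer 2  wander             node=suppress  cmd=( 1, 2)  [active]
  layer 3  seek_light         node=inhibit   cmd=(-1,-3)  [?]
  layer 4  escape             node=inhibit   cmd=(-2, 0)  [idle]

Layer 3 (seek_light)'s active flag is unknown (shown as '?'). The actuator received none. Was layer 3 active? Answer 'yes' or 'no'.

yes

If layer 3 is active=yes:
  actuator would be none
If layer 3 is active=no:
  actuator would be (1, 2)
Observed none, so layer 3 was active.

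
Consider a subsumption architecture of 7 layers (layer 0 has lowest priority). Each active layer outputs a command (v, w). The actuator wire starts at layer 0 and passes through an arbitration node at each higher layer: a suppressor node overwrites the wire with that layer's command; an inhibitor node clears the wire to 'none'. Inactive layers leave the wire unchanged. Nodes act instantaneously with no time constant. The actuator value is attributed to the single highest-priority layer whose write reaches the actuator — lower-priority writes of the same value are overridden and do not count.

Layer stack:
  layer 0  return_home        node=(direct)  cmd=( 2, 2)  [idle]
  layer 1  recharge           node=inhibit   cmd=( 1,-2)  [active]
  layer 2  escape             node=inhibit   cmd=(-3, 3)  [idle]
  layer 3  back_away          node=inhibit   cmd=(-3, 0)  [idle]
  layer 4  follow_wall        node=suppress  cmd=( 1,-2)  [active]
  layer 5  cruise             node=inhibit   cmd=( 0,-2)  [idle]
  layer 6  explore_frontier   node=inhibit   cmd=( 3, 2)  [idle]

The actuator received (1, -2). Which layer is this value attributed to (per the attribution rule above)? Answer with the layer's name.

L0 return_home: idle → wire = none
L1 recharge: active, inhibitor → wire = none
L2 escape: idle → wire stays none
L3 back_away: idle → wire stays none
L4 follow_wall: active, suppressor → wire = (1, -2)
L5 cruise: idle → wire stays (1, -2)
L6 explore_frontier: idle → wire stays (1, -2)
actuator = (1, -2)
last writer: layer 4 = follow_wall

follow_wall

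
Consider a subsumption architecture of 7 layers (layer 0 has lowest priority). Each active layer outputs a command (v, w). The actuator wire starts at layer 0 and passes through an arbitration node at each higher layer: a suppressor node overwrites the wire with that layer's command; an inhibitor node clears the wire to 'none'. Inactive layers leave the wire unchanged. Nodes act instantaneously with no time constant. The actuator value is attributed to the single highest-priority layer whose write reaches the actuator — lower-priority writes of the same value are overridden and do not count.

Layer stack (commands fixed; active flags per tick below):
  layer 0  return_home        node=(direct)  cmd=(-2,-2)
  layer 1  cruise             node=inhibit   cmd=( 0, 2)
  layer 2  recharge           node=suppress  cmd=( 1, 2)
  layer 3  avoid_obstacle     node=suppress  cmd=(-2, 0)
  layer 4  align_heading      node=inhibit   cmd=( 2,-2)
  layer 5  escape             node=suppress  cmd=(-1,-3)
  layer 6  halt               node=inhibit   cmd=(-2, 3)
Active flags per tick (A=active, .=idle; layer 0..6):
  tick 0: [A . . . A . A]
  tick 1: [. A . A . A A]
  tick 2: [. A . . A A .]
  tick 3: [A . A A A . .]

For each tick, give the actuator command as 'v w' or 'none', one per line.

none
none
-1 -3
none

tick 0:
  L0 return_home: active, feeds wire = (-2, -2)
  L1 cruise: idle → wire stays (-2, -2)
  L2 recharge: idle → wire stays (-2, -2)
  L3 avoid_obstacle: idle → wire stays (-2, -2)
  L4 align_heading: active, inhibitor → wire = none
  L5 escape: idle → wire stays none
  L6 halt: active, inhibitor → wire = none
  actuator = none
tick 1:
  L0 return_home: idle → wire = none
  L1 cruise: active, inhibitor → wire = none
  L2 recharge: idle → wire stays none
  L3 avoid_obstacle: active, suppressor → wire = (-2, 0)
  L4 align_heading: idle → wire stays (-2, 0)
  L5 escape: active, suppressor → wire = (-1, -3)
  L6 halt: active, inhibitor → wire = none
  actuator = none
tick 2:
  L0 return_home: idle → wire = none
  L1 cruise: active, inhibitor → wire = none
  L2 recharge: idle → wire stays none
  L3 avoid_obstacle: idle → wire stays none
  L4 align_heading: active, inhibitor → wire = none
  L5 escape: active, suppressor → wire = (-1, -3)
  L6 halt: idle → wire stays (-1, -3)
  actuator = (-1, -3)
tick 3:
  L0 return_home: active, feeds wire = (-2, -2)
  L1 cruise: idle → wire stays (-2, -2)
  L2 recharge: active, suppressor → wire = (1, 2)
  L3 avoid_obstacle: active, suppressor → wire = (-2, 0)
  L4 align_heading: active, inhibitor → wire = none
  L5 escape: idle → wire stays none
  L6 halt: idle → wire stays none
  actuator = none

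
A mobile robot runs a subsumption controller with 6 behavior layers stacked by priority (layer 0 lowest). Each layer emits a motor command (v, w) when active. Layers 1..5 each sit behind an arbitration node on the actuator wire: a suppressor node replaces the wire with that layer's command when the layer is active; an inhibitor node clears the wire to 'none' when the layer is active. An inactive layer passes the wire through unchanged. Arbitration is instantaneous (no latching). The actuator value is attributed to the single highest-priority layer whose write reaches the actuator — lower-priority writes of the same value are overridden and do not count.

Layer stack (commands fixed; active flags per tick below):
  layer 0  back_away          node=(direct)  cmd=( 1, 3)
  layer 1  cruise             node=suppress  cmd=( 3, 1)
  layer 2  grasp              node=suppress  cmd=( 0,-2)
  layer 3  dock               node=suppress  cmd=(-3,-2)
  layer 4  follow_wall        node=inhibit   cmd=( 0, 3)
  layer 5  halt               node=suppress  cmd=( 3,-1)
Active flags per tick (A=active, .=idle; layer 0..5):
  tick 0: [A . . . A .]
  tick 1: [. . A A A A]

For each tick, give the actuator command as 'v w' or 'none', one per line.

tick 0:
  layer 0 (back_away) active — direct: (1, 3)
  layer 1 (cruise) idle — unchanged: (1, 3)
  layer 2 (grasp) idle — unchanged: (1, 3)
  layer 3 (dock) idle — unchanged: (1, 3)
  layer 4 (follow_wall) active — inhibits: none
  layer 5 (halt) idle — unchanged: none
  → actuator none
tick 1:
  layer 0 (back_away) idle — none
  layer 1 (cruise) idle — unchanged: none
  layer 2 (grasp) active — suppresses: (0, -2)
  layer 3 (dock) active — suppresses: (-3, -2)
  layer 4 (follow_wall) active — inhibits: none
  layer 5 (halt) active — suppresses: (3, -1)
  → actuator (3, -1)

none
3 -1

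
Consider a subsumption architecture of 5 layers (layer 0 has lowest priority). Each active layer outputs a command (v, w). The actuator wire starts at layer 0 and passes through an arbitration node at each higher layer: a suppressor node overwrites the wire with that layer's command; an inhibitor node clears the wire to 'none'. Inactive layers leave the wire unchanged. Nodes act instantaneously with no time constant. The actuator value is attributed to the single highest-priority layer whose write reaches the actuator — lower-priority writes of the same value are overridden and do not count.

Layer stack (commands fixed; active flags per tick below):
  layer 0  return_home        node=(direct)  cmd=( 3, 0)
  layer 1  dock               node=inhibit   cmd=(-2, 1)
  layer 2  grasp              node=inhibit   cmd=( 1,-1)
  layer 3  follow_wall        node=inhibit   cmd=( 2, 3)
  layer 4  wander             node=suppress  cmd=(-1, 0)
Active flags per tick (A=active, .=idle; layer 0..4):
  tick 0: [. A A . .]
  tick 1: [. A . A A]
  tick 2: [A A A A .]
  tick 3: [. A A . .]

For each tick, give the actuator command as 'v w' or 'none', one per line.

tick 0:
  L0 return_home: idle → wire = none
  L1 dock: active, inhibitor → wire = none
  L2 grasp: active, inhibitor → wire = none
  L3 follow_wall: idle → wire stays none
  L4 wander: idle → wire stays none
  actuator = none
tick 1:
  L0 return_home: idle → wire = none
  L1 dock: active, inhibitor → wire = none
  L2 grasp: idle → wire stays none
  L3 follow_wall: active, inhibitor → wire = none
  L4 wander: active, suppressor → wire = (-1, 0)
  actuator = (-1, 0)
tick 2:
  L0 return_home: active, feeds wire = (3, 0)
  L1 dock: active, inhibitor → wire = none
  L2 grasp: active, inhibitor → wire = none
  L3 follow_wall: active, inhibitor → wire = none
  L4 wander: idle → wire stays none
  actuator = none
tick 3:
  L0 return_home: idle → wire = none
  L1 dock: active, inhibitor → wire = none
  L2 grasp: active, inhibitor → wire = none
  L3 follow_wall: idle → wire stays none
  L4 wander: idle → wire stays none
  actuator = none

none
-1 0
none
none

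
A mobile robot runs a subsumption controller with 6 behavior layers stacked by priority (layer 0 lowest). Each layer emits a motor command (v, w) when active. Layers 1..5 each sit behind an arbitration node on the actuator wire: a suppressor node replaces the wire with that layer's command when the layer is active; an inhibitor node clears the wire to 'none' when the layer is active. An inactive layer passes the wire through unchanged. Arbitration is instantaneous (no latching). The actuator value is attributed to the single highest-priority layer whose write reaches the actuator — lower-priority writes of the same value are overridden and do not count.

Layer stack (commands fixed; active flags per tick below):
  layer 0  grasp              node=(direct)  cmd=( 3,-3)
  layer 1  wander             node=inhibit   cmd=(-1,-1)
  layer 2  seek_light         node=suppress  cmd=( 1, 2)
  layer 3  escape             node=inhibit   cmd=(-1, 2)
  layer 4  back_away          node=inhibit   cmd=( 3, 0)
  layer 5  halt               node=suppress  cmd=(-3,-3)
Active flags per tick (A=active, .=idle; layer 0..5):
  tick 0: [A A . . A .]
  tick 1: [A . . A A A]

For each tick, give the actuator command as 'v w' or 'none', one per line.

tick 0:
  [0] grasp on; wire := (3, -3)
  [1] wander on (inhibit); wire := none
  [2] seek_light off; pass none
  [3] escape off; pass none
  [4] back_away on (inhibit); wire := none
  [5] halt off; pass none
  output none
tick 1:
  [0] grasp on; wire := (3, -3)
  [1] wander off; pass (3, -3)
  [2] seek_light off; pass (3, -3)
  [3] escape on (inhibit); wire := none
  [4] back_away on (inhibit); wire := none
  [5] halt on (suppress); wire := (-3, -3)
  output (-3, -3)

none
-3 -3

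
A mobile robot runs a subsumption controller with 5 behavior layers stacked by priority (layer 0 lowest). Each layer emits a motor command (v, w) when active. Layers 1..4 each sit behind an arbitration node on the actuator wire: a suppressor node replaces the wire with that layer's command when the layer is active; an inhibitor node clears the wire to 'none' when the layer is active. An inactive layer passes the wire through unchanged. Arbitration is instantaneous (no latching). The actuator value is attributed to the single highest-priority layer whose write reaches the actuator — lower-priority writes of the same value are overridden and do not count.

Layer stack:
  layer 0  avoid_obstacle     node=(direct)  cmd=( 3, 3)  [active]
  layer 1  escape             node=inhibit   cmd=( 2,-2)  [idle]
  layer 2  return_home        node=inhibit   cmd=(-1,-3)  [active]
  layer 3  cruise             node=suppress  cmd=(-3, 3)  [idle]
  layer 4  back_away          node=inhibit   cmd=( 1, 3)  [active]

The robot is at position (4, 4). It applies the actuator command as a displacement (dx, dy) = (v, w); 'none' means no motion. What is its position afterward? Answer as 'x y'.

[0] avoid_obstacle on; wire := (3, 3)
[1] escape off; pass (3, 3)
[2] return_home on (inhibit); wire := none
[3] cruise off; pass none
[4] back_away on (inhibit); wire := none
output none
position: (4, 4) + none = (4, 4)

4 4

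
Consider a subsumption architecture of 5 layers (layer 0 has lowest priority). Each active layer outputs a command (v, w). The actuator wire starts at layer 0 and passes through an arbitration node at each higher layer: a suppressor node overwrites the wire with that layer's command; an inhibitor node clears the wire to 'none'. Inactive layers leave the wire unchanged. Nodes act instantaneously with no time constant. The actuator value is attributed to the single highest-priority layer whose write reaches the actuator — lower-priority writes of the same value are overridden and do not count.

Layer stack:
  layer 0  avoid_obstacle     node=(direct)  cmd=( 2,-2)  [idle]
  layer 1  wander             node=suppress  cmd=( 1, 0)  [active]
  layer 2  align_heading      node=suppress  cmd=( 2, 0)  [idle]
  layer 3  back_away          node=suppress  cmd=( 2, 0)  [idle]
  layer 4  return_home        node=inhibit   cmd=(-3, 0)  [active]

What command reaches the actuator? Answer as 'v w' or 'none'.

none

layer 0 (avoid_obstacle) idle — none
layer 1 (wander) active — suppresses: (1, 0)
layer 2 (align_heading) idle — unchanged: (1, 0)
layer 3 (back_away) idle — unchanged: (1, 0)
layer 4 (return_home) active — inhibits: none
→ actuator none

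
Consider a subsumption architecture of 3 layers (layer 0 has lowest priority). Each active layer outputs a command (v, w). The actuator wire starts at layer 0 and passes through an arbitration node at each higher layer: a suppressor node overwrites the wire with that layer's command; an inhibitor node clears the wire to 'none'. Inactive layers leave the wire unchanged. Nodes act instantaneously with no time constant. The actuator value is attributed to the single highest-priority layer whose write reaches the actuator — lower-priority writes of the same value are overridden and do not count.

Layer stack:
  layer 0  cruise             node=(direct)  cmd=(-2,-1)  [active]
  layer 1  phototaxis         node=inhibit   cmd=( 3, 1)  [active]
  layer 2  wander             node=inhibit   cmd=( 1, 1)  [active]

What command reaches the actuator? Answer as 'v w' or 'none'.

none

[0] cruise on; wire := (-2, -1)
[1] phototaxis on (inhibit); wire := none
[2] wander on (inhibit); wire := none
output none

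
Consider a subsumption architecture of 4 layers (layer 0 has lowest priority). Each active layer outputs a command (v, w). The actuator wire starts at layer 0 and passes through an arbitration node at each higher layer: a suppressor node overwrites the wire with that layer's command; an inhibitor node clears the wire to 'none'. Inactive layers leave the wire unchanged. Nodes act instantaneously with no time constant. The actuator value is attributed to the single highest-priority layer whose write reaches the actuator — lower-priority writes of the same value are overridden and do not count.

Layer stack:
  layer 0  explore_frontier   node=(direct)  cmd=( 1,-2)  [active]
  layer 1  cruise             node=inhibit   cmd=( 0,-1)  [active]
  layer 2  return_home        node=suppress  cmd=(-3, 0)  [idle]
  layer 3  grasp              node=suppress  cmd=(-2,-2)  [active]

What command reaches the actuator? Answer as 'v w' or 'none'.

layer 0 (explore_frontier) active — direct: (1, -2)
layer 1 (cruise) active — inhibits: none
layer 2 (return_home) idle — unchanged: none
layer 3 (grasp) active — suppresses: (-2, -2)
→ actuator (-2, -2)

-2 -2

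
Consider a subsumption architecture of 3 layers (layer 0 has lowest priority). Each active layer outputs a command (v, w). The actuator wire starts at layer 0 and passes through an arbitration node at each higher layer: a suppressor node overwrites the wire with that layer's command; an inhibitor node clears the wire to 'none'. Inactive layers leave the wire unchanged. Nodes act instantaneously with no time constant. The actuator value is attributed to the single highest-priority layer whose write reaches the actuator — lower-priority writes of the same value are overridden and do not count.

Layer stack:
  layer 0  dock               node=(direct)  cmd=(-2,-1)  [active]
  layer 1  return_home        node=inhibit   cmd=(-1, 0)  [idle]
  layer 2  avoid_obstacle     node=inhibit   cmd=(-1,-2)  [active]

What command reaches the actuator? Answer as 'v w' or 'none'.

none

[0] dock on; wire := (-2, -1)
[1] return_home off; pass (-2, -1)
[2] avoid_obstacle on (inhibit); wire := none
output none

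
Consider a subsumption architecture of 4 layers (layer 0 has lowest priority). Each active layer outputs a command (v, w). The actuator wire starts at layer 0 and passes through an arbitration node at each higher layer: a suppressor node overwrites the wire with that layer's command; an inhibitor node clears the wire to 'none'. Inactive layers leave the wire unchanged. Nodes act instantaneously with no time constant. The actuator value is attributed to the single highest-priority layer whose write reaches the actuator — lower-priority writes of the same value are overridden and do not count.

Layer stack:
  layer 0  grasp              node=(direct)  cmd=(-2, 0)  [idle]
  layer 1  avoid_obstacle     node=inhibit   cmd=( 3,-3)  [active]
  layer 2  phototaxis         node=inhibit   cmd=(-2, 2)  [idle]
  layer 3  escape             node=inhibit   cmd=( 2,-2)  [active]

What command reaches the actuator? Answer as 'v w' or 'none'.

L0 grasp: idle → wire = none
L1 avoid_obstacle: active, inhibitor → wire = none
L2 phototaxis: idle → wire stays none
L3 escape: active, inhibitor → wire = none
actuator = none

none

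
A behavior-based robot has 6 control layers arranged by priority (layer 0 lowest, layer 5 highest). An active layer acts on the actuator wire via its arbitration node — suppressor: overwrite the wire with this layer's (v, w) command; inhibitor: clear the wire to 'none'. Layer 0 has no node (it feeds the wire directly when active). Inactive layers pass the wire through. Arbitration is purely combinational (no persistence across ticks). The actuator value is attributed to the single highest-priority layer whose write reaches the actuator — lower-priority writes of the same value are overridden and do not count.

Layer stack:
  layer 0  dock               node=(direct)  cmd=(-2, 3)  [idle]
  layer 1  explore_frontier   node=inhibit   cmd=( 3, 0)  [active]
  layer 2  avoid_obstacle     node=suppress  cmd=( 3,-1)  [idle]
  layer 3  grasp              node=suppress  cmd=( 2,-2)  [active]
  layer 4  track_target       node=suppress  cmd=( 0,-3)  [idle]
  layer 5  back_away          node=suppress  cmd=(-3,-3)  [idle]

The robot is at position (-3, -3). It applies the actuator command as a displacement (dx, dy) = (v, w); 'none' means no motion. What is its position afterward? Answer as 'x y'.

-1 -5

[0] dock off; wire := none
[1] explore_frontier on (inhibit); wire := none
[2] avoid_obstacle off; pass none
[3] grasp on (suppress); wire := (2, -2)
[4] track_target off; pass (2, -2)
[5] back_away off; pass (2, -2)
output (2, -2)
position: (-3, -3) + (2, -2) = (-1, -5)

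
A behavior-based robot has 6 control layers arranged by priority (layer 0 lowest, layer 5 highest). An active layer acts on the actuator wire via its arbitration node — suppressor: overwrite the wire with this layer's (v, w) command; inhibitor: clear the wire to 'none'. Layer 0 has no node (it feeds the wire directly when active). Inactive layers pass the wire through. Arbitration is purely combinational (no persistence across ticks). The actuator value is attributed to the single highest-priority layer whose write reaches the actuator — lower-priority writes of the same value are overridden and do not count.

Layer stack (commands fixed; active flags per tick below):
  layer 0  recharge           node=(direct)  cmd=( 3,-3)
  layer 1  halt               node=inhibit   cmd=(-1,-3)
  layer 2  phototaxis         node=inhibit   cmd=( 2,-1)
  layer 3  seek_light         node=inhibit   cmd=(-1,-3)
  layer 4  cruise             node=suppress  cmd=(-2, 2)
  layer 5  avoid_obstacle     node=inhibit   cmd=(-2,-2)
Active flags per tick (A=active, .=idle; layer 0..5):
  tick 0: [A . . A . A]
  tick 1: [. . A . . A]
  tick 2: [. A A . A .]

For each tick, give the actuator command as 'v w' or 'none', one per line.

none
none
-2 2

tick 0:
  layer 0 (recharge) active — direct: (3, -3)
  layer 1 (halt) idle — unchanged: (3, -3)
  layer 2 (phototaxis) idle — unchanged: (3, -3)
  layer 3 (seek_light) active — inhibits: none
  layer 4 (cruise) idle — unchanged: none
  layer 5 (avoid_obstacle) active — inhibits: none
  → actuator none
tick 1:
  layer 0 (recharge) idle — none
  layer 1 (halt) idle — unchanged: none
  layer 2 (phototaxis) active — inhibits: none
  layer 3 (seek_light) idle — unchanged: none
  layer 4 (cruise) idle — unchanged: none
  layer 5 (avoid_obstacle) active — inhibits: none
  → actuator none
tick 2:
  layer 0 (recharge) idle — none
  layer 1 (halt) active — inhibits: none
  layer 2 (phototaxis) active — inhibits: none
  layer 3 (seek_light) idle — unchanged: none
  layer 4 (cruise) active — suppresses: (-2, 2)
  layer 5 (avoid_obstacle) idle — unchanged: (-2, 2)
  → actuator (-2, 2)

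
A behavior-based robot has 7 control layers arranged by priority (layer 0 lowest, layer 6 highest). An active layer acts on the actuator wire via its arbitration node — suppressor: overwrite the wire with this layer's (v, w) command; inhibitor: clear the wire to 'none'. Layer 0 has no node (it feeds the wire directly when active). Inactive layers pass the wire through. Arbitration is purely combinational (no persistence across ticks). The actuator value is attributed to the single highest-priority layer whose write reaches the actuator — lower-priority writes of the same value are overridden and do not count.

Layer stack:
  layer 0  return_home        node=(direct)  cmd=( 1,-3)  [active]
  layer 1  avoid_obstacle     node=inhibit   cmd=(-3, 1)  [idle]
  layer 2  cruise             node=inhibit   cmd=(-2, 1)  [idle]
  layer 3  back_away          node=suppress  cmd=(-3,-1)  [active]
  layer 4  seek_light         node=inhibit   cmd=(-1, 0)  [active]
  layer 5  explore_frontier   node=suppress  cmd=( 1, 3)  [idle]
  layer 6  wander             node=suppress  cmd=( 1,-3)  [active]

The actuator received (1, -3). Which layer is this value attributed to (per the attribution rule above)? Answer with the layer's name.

[0] return_home on; wire := (1, -3)
[1] avoid_obstacle off; pass (1, -3)
[2] cruise off; pass (1, -3)
[3] back_away on (suppress); wire := (-3, -1)
[4] seek_light on (inhibit); wire := none
[5] explore_frontier off; pass none
[6] wander on (suppress); wire := (1, -3)
output (1, -3)
last writer: layer 6 = wander

wander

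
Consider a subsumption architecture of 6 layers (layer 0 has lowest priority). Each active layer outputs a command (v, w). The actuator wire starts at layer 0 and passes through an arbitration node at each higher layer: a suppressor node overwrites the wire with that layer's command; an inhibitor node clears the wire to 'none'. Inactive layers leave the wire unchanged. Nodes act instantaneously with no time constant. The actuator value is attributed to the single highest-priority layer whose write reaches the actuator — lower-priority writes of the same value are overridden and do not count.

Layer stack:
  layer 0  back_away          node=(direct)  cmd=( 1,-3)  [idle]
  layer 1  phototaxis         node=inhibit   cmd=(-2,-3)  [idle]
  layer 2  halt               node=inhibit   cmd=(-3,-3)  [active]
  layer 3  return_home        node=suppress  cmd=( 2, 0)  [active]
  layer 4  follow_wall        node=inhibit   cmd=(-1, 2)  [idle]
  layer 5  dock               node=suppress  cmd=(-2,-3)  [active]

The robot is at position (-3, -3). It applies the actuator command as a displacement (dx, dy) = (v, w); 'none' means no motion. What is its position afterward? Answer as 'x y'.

-5 -6

layer 0 (back_away) idle — none
layer 1 (phototaxis) idle — unchanged: none
layer 2 (halt) active — inhibits: none
layer 3 (return_home) active — suppresses: (2, 0)
layer 4 (follow_wall) idle — unchanged: (2, 0)
layer 5 (dock) active — suppresses: (-2, -3)
→ actuator (-2, -3)
position: (-3, -3) + (-2, -3) = (-5, -6)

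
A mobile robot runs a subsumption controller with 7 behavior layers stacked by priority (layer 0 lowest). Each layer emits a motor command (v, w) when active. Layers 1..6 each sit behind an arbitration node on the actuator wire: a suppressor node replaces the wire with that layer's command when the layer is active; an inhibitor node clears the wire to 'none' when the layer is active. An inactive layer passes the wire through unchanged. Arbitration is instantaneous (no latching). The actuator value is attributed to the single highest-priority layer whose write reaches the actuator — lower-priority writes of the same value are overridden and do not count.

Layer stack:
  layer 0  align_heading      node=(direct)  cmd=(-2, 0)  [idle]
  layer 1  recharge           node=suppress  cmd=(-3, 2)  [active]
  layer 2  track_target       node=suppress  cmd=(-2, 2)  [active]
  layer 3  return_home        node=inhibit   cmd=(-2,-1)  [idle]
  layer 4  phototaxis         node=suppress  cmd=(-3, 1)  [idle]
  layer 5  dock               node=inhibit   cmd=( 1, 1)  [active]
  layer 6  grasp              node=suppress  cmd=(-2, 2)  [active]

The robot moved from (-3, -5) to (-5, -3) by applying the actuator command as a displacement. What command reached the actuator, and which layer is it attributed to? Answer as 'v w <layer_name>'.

displacement = (-5, -3) − (-3, -5) = (-2, 2)
L0 align_heading: idle → wire = none
L1 recharge: active, suppressor → wire = (-3, 2)
L2 track_target: active, suppressor → wire = (-2, 2)
L3 return_home: idle → wire stays (-2, 2)
L4 phototaxis: idle → wire stays (-2, 2)
L5 dock: active, inhibitor → wire = none
L6 grasp: active, suppressor → wire = (-2, 2)
actuator = (-2, 2) — from layer 6 (grasp)

-2 2 grasp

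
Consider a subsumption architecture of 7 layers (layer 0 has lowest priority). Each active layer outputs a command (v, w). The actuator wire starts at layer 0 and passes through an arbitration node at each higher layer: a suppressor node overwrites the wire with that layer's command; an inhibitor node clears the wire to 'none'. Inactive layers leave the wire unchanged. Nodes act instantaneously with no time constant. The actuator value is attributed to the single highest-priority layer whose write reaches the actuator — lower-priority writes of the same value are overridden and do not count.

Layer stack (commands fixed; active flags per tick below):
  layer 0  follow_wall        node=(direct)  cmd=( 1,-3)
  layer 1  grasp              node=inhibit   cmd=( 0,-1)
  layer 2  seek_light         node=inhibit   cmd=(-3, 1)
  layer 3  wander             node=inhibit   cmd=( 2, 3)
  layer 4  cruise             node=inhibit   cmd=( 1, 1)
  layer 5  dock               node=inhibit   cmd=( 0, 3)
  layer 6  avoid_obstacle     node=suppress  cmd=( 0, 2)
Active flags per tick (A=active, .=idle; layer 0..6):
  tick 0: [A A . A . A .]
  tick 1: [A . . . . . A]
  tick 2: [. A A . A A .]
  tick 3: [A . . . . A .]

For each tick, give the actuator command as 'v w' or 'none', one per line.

none
0 2
none
none

tick 0:
  layer 0 (follow_wall) active — direct: (1, -3)
  layer 1 (grasp) active — inhibits: none
  layer 2 (seek_light) idle — unchanged: none
  layer 3 (wander) active — inhibits: none
  layer 4 (cruise) idle — unchanged: none
  layer 5 (dock) active — inhibits: none
  layer 6 (avoid_obstacle) idle — unchanged: none
  → actuator none
tick 1:
  layer 0 (follow_wall) active — direct: (1, -3)
  layer 1 (grasp) idle — unchanged: (1, -3)
  layer 2 (seek_light) idle — unchanged: (1, -3)
  layer 3 (wander) idle — unchanged: (1, -3)
  layer 4 (cruise) idle — unchanged: (1, -3)
  layer 5 (dock) idle — unchanged: (1, -3)
  layer 6 (avoid_obstacle) active — suppresses: (0, 2)
  → actuator (0, 2)
tick 2:
  layer 0 (follow_wall) idle — none
  layer 1 (grasp) active — inhibits: none
  layer 2 (seek_light) active — inhibits: none
  layer 3 (wander) idle — unchanged: none
  layer 4 (cruise) active — inhibits: none
  layer 5 (dock) active — inhibits: none
  layer 6 (avoid_obstacle) idle — unchanged: none
  → actuator none
tick 3:
  layer 0 (follow_wall) active — direct: (1, -3)
  layer 1 (grasp) idle — unchanged: (1, -3)
  layer 2 (seek_light) idle — unchanged: (1, -3)
  layer 3 (wander) idle — unchanged: (1, -3)
  layer 4 (cruise) idle — unchanged: (1, -3)
  layer 5 (dock) active — inhibits: none
  layer 6 (avoid_obstacle) idle — unchanged: none
  → actuator none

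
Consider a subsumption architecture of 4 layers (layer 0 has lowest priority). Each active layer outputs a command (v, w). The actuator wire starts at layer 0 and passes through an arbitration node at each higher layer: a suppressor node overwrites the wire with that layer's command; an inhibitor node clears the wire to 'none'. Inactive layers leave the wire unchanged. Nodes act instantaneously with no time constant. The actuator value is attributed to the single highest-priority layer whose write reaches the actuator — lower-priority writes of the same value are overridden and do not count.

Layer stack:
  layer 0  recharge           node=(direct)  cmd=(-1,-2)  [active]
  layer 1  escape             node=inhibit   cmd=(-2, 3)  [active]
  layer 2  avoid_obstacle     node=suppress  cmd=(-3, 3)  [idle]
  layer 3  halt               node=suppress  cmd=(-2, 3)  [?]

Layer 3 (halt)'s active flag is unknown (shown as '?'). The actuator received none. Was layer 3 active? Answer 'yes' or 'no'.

no

If layer 3 is active=yes:
  actuator would be (-2, 3)
If layer 3 is active=no:
  actuator would be none
Observed none, so layer 3 was idle.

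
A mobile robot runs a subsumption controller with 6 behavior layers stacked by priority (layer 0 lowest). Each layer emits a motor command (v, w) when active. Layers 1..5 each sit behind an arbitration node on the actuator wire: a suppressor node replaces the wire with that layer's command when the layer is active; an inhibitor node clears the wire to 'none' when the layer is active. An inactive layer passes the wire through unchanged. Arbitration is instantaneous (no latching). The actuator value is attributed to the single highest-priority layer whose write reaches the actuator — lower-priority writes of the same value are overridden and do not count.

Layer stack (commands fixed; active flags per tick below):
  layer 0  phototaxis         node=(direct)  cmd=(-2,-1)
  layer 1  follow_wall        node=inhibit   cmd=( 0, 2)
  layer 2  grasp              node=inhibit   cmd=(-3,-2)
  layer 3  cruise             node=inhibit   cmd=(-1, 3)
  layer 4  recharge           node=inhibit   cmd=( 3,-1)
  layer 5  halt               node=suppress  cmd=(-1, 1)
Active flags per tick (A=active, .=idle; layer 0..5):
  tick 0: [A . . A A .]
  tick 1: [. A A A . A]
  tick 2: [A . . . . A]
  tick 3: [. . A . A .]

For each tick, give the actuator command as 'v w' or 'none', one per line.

tick 0:
  L0 phototaxis: active, feeds wire = (-2, -1)
  L1 follow_wall: idle → wire stays (-2, -1)
  L2 grasp: idle → wire stays (-2, -1)
  L3 cruise: active, inhibitor → wire = none
  L4 recharge: active, inhibitor → wire = none
  L5 halt: idle → wire stays none
  actuator = none
tick 1:
  L0 phototaxis: idle → wire = none
  L1 follow_wall: active, inhibitor → wire = none
  L2 grasp: active, inhibitor → wire = none
  L3 cruise: active, inhibitor → wire = none
  L4 recharge: idle → wire stays none
  L5 halt: active, suppressor → wire = (-1, 1)
  actuator = (-1, 1)
tick 2:
  L0 phototaxis: active, feeds wire = (-2, -1)
  L1 follow_wall: idle → wire stays (-2, -1)
  L2 grasp: idle → wire stays (-2, -1)
  L3 cruise: idle → wire stays (-2, -1)
  L4 recharge: idle → wire stays (-2, -1)
  L5 halt: active, suppressor → wire = (-1, 1)
  actuator = (-1, 1)
tick 3:
  L0 phototaxis: idle → wire = none
  L1 follow_wall: idle → wire stays none
  L2 grasp: active, inhibitor → wire = none
  L3 cruise: idle → wire stays none
  L4 recharge: active, inhibitor → wire = none
  L5 halt: idle → wire stays none
  actuator = none

none
-1 1
-1 1
none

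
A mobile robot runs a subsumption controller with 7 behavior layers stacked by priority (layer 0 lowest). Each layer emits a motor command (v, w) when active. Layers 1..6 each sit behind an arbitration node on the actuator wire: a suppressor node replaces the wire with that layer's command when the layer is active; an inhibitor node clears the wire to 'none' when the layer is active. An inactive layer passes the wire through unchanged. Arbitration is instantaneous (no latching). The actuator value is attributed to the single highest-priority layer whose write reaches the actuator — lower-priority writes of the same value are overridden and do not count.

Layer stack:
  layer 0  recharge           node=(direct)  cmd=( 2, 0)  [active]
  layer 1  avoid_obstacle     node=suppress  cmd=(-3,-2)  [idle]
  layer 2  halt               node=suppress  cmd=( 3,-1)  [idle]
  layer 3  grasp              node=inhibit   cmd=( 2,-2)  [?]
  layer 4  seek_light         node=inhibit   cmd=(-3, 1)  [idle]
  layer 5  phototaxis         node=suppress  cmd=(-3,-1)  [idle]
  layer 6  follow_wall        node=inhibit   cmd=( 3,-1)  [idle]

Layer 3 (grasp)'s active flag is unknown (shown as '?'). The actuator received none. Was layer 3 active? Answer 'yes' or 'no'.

If layer 3 is active=yes:
  actuator would be none
If layer 3 is active=no:
  actuator would be (2, 0)
Observed none, so layer 3 was active.

yes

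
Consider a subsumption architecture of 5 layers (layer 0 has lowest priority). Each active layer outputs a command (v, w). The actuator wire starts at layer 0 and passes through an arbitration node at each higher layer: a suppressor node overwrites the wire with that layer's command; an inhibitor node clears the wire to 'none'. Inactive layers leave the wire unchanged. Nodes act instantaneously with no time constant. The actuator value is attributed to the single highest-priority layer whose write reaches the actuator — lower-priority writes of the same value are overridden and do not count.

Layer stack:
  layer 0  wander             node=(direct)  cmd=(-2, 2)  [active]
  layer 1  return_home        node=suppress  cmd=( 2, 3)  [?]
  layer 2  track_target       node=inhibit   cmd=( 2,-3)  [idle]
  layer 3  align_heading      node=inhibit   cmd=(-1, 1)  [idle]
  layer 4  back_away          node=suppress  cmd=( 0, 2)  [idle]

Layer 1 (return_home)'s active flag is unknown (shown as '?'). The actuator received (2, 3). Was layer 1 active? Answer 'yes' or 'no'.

yes

If layer 1 is active=yes:
  actuator would be (2, 3)
If layer 1 is active=no:
  actuator would be (-2, 2)
Observed (2, 3), so layer 1 was active.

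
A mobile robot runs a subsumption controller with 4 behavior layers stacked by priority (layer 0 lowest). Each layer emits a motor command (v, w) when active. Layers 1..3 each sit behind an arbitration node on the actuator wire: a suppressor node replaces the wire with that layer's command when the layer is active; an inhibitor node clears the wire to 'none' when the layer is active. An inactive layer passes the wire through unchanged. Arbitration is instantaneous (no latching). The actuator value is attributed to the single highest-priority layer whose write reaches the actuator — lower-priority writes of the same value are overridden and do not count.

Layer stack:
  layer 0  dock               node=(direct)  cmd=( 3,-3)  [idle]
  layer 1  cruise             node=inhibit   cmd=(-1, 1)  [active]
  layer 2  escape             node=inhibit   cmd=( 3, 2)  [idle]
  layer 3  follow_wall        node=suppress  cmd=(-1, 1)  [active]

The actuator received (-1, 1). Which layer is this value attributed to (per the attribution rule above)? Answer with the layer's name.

follow_wall

layer 0 (dock) idle — none
layer 1 (cruise) active — inhibits: none
layer 2 (escape) idle — unchanged: none
layer 3 (follow_wall) active — suppresses: (-1, 1)
→ actuator (-1, 1)
last writer: layer 3 = follow_wall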